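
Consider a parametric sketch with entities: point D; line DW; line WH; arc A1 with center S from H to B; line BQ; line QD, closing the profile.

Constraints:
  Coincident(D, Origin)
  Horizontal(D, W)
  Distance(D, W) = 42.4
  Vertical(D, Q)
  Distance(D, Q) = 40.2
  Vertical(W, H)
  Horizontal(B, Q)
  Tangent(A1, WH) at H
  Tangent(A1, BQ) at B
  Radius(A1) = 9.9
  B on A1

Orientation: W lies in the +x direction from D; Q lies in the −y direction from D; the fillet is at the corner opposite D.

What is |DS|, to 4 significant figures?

44.43

D is at the origin; DW is horizontal with |DW| = 42.4 and W on the +x side, so W = (42.40, 0.000). D and Q share the same x with |DQ| = 40.2 and Q on the −y side, so Q = (0.000, -40.20). The virtual corner opposite D is at (42.40, -40.20). The tangent condition forces SH to be normal to WH and the tangent condition forces SB to be normal to BQ, with radius 9.9, so the center S sits 9.9 in from both sides at S = (32.50, -30.30). Then |DS| = |S − D| = 44.43.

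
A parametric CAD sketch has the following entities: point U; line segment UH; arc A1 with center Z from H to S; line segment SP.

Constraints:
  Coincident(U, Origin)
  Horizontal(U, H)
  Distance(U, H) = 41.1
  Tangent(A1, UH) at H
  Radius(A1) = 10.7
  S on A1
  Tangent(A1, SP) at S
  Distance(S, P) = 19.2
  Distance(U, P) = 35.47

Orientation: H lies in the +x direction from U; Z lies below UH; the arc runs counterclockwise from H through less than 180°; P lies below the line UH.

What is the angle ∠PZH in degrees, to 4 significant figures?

132.0°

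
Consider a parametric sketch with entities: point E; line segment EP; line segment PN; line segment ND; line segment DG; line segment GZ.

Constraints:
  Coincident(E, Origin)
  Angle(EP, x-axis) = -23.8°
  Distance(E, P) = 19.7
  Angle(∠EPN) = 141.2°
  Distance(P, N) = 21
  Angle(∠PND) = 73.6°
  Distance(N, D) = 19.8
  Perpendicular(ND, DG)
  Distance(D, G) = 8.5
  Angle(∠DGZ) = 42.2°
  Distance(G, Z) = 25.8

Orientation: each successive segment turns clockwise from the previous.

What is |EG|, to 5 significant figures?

23.005

E is at the origin; EP runs at -23.8° with length 19.7, so P = (18.025, -7.9498). ∠EPN = 141.2° gives PN at -62.600° from the x-axis; with |PN| = 21.0, N = (27.689, -26.594). ∠PND = 73.6° gives ND at -169.00° from the x-axis; with |ND| = 19.8, D = (8.2527, -30.372). The perpendicularity gives DG at right angles to ND, so DG runs at 101.00°; with |DG| = 8.5, G = (6.6308, -22.028). Then |EG| = |G − E| = 23.005.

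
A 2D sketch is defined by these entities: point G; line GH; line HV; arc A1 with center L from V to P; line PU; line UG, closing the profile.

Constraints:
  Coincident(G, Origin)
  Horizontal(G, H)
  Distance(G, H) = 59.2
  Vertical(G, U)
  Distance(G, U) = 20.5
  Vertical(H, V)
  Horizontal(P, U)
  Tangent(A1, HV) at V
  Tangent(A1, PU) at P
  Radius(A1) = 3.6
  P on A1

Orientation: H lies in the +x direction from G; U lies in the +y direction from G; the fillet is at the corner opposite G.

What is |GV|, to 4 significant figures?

61.57

The virtual corner opposite G is at (59.20, 20.50). The tangent condition forces LV to be normal to HV and tangency of A1 to PU means the radius LP is perpendicular to PU, with radius 3.6, so the center L sits 3.6 in from both sides at L = (55.60, 16.90). That places the tangent points at V = (59.20, 16.90) on HV and P = (55.60, 20.50) on PU. Then |GV| = |V − G| = 61.57.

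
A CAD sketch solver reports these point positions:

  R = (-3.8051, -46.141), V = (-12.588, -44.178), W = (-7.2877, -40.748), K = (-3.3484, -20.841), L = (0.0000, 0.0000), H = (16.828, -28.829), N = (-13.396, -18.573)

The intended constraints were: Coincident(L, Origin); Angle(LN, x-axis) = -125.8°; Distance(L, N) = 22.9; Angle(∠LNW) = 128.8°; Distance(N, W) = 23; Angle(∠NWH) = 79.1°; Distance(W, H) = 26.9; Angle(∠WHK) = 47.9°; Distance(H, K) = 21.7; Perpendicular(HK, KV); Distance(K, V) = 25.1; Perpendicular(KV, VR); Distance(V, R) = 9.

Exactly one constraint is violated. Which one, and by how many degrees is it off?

Perpendicular(KV, VR) — off by 9.00°.

L = (0.00, 0.00) ✓; LN at -125.8° ✓; |LN| = 22.90 ✓; ∠LNW = 128.8° ✓; |NW| = 23.00 ✓; ∠NWH = 79.10° ✓; |WH| = 26.90 ✓; ∠WHK = 47.90° ✓; |HK| = 21.70 ✓; ∠(HK, KV) = 90.00° ✓; |KV| = 25.10 ✓; ∠(KV, VR) = 99.00° ✗; |VR| = 9.000 ✓.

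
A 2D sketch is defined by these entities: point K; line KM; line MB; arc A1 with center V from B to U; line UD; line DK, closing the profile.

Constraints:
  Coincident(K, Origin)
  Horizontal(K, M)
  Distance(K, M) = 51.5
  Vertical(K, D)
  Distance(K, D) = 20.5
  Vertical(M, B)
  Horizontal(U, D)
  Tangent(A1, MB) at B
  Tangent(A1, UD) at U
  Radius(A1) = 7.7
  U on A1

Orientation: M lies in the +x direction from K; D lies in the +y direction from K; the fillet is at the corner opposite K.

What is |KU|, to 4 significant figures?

48.36

K is at the origin; KM is horizontal with |KM| = 51.5 and M on the +x side, so M = (51.50, 0.000). K and D share the same x with |KD| = 20.5 and D on the +y side, so D = (0.000, 20.50). The virtual corner opposite K is at (51.50, 20.50). Tangency of A1 to MB means the radius VB is perpendicular to MB and tangency of A1 to UD means the radius VU is perpendicular to UD, with radius 7.7, so the center V sits 7.7 in from both sides at V = (43.80, 12.80). That places the tangent points at B = (51.50, 12.80) on MB and U = (43.80, 20.50) on UD. Then |KU| = |U − K| = 48.36.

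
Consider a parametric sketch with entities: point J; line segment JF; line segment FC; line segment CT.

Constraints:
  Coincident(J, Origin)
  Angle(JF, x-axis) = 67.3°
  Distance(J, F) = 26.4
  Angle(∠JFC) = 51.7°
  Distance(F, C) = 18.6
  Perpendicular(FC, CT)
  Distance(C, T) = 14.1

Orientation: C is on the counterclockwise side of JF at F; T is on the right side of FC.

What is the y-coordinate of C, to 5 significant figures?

19.353

J is at the origin; JF runs at 67.3° with length 26.4, so F = 26.4·(cos 67.3°, sin 67.3°) = (10.188, 24.355). ∠JFC = 51.7°, so FC runs at 67.3° + (180° − 51.7°) = 195.60° from the x-axis; with |FC| = 18.6, C = F + 18.6·(cos 195.60°, sin 195.60°) = (-7.7269, 19.353). So C.y = 19.353.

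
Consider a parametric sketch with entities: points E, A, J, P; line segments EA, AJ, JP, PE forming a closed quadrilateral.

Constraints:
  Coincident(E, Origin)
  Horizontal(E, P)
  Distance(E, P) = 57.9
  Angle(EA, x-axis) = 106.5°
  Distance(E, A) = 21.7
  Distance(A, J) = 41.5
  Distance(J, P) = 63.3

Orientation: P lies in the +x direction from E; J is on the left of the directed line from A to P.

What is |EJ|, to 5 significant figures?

56.044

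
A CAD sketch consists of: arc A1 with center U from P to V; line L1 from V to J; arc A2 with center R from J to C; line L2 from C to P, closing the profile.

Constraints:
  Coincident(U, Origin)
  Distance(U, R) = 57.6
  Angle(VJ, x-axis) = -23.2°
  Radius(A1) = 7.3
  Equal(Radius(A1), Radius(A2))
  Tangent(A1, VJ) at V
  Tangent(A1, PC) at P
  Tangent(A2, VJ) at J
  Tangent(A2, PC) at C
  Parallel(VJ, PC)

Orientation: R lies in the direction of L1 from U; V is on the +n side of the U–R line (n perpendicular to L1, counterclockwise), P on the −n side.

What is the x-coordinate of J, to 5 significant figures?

55.818

The slot axis is L1's direction at -23.2°, so u = (cos -23.2°, sin -23.2°) = (0.91914, -0.39394) and n = (−sin -23.2°, cos -23.2°) = (0.39394, 0.91914). U is at the origin and R lies 57.6 along u from U, so R = 57.6·u = (52.942, -22.691). Tangency of A1 to both parallel lines with radius 7.3 puts V and P at U ± 7.3·n: V = (2.8758, 6.7097), P = (-2.8758, -6.7097). Equal radii place J and C the same way about R: J = R + 7.3·n = (55.818, -15.981), C = R − 7.3·n = (50.066, -29.401). So J.x = 55.818.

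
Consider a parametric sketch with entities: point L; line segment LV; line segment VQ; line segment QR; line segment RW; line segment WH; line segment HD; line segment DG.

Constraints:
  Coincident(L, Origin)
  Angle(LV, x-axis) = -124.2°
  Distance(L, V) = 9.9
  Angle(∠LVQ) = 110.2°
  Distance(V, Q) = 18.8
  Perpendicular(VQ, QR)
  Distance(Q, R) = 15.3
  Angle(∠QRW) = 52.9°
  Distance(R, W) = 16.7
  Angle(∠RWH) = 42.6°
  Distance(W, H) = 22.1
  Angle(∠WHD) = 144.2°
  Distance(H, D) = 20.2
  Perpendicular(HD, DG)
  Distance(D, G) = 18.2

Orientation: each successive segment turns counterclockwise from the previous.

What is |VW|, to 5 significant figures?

7.5730

VQ is perpendicular to QR, so QR runs at 35.600°; with |QR| = 15.3, R = (17.820, -14.568). ∠QRW = 52.9° gives RW at 162.70° from the x-axis; with |RW| = 16.7, W = (1.8752, -9.6018). Then |VW| = |W − V| = 7.5730.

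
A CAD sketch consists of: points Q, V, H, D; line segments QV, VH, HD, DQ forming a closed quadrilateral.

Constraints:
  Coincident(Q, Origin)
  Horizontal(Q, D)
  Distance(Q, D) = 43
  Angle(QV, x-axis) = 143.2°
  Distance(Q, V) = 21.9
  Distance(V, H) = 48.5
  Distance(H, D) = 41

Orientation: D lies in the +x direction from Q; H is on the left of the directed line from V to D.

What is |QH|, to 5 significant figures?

44.344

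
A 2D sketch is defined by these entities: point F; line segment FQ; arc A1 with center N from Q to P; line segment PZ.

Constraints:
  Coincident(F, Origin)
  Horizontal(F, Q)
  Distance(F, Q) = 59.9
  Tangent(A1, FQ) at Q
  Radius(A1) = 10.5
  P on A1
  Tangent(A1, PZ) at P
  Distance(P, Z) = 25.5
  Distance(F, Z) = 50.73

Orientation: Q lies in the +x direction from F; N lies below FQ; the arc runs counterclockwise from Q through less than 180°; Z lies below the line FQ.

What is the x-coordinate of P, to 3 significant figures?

50.1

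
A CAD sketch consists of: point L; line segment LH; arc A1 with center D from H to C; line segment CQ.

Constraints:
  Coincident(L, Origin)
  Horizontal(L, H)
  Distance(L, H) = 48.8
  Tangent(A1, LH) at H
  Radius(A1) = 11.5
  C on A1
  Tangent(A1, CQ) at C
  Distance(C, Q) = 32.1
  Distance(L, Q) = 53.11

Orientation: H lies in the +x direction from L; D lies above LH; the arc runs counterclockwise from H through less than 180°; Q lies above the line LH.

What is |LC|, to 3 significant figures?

60.0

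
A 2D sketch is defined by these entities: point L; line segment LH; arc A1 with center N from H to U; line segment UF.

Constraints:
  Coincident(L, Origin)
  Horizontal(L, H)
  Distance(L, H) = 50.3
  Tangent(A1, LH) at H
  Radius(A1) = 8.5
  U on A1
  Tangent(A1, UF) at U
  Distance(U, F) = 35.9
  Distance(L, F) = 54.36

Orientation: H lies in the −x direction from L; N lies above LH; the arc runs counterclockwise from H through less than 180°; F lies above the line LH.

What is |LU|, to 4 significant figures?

42.52

Checks: |NU| = 8.500 ✓; ∠(NU, UF) = 90.00° ✓; |UF| = 35.90 ✓; |LF| = 54.36 ✓.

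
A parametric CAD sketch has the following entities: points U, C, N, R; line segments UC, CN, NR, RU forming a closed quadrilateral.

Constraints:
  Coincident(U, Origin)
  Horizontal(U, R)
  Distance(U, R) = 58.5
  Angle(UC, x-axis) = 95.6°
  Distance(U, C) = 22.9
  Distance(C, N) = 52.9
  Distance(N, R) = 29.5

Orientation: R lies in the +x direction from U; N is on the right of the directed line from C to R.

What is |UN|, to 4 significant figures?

37.33

U is at the origin; U and R share the same y with |UR| = 58.5 and R in +x, so R = (58.5, 0). UC runs at 95.6° with |UC| = 22.9, so C = (-2.235, 22.79). N is determined by |CN| = 52.9 and |NR| = 29.5 together: it lies at the intersection of circle(C, 52.9) and circle(R, 29.5). With |CR| = 64.87, the foot of the radical line on CR is 47.30 from C and the perpendicular offset is √(52.9² − 47.30²) = 23.69. Taking the right-of-CR solution: N = (33.72, -16.01).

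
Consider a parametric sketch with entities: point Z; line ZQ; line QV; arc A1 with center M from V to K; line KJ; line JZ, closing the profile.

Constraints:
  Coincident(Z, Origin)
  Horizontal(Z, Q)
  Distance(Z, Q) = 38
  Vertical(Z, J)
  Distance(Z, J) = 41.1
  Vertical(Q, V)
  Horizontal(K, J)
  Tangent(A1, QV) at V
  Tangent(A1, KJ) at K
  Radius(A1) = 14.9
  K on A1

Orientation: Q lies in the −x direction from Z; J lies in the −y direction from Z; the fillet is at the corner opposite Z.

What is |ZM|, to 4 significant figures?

34.93

Z is at the origin; Z and Q share the same y with |ZQ| = 38.0 and Q on the −x side, so Q = (-38.00, 0.000). ZJ is vertical with |ZJ| = 41.1 and J on the −y side, so J = (0.000, -41.10). The virtual corner opposite Z is at (-38.00, -41.10). The tangent condition forces MV to be normal to QV and A1 meets KJ tangentially, so MK is at right angles to KJ, with radius 14.9, so the center M sits 14.9 in from both sides at M = (-23.10, -26.20). Then |ZM| = |M − Z| = 34.93.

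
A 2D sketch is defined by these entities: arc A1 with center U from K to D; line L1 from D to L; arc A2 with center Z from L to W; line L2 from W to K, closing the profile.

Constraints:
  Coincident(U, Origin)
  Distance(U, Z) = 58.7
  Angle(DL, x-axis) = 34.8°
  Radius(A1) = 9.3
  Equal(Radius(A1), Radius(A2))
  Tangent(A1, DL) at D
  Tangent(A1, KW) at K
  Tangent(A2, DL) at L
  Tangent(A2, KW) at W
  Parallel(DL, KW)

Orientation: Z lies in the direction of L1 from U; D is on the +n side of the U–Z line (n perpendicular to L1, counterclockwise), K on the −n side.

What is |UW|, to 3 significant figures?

59.4

The slot axis is L1's direction at 34.8°, so u = (cos 34.8°, sin 34.8°) = (0.821, 0.571) and n = (−sin 34.8°, cos 34.8°) = (-0.571, 0.821). U is at the origin and Z lies 58.7 along u from U, so Z = 58.7·u = (48.2, 33.5). Tangency of A1 to both parallel lines with radius 9.3 puts D and K at U ± 9.3·n: D = (-5.31, 7.64), K = (5.31, -7.64). Equal radii place L and W the same way about Z: L = Z + 9.3·n = (42.9, 41.1), W = Z − 9.3·n = (53.5, 25.9). Then |UW| = |W − U| = 59.4.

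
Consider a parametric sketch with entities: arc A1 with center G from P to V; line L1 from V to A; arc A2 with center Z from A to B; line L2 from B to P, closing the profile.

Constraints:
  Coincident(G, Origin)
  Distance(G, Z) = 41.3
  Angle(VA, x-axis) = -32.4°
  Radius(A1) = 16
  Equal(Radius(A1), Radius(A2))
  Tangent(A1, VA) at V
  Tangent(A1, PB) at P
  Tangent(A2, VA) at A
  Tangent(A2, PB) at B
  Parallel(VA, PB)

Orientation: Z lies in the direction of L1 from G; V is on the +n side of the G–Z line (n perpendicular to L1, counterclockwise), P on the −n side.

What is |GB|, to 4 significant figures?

44.29

The slot axis is L1's direction at -32.4°, so u = (cos -32.4°, sin -32.4°) = (0.8443, -0.5358) and n = (−sin -32.4°, cos -32.4°) = (0.5358, 0.8443). G is at the origin and Z lies 41.3 along u from G, so Z = 41.3·u = (34.87, -22.13). Tangency of A1 to both parallel lines with radius 16.0 puts V and P at G ± 16.0·n: V = (8.573, 13.51), P = (-8.573, -13.51). Equal radii place A and B the same way about Z: A = Z + 16.0·n = (43.44, -8.620), B = Z − 16.0·n = (26.30, -35.64). Then |GB| = |B − G| = 44.29.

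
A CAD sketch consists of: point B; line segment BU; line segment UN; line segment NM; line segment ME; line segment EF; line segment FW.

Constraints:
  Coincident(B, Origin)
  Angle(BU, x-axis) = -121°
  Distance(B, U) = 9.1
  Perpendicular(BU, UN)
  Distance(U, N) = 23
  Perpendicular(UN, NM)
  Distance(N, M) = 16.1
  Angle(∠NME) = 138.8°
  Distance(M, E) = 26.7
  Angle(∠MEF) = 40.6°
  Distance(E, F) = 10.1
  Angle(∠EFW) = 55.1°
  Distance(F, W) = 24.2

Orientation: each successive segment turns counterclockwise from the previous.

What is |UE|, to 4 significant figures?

36.59

B is at the origin; BU runs at -121.0° with length 9.1, so U = (-4.687, -7.800). BU ⟂ UN, so UN runs at -31.00°; with |UN| = 23.0, N = (15.03, -19.65). The perpendicularity gives NM at right angles to UN, so NM runs at 59.00°; with |NM| = 16.1, M = (23.32, -5.846). ∠NME = 138.8° gives ME at 100.2° from the x-axis; with |ME| = 26.7, E = (18.59, 20.43). Then |UE| = |E − U| = 36.59.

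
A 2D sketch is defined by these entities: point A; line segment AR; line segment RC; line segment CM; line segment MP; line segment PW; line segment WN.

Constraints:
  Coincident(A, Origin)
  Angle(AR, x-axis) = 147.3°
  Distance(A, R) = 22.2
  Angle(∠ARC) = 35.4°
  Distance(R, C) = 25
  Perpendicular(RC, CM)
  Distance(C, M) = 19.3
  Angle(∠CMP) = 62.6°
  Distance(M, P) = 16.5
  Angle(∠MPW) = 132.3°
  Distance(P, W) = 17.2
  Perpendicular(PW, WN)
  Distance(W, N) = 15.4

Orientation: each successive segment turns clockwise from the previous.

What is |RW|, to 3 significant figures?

7.70

A is at the origin; AR runs at 147.3° with length 22.2, so R = (-18.7, 12.0). ∠ARC = 35.4° gives RC at 2.70° from the x-axis; with |RC| = 25.0, C = (6.29, 13.2). RC ⟂ CM, so CM runs at -87.3°; with |CM| = 19.3, M = (7.20, -6.11). ∠CMP = 62.6° gives MP at 155° from the x-axis; with |MP| = 16.5, P = (-7.79, 0.787). ∠MPW = 132.3° gives PW at 108° from the x-axis; with |PW| = 17.2, W = (-13.0, 17.2). Then |RW| = |W − R| = 7.70.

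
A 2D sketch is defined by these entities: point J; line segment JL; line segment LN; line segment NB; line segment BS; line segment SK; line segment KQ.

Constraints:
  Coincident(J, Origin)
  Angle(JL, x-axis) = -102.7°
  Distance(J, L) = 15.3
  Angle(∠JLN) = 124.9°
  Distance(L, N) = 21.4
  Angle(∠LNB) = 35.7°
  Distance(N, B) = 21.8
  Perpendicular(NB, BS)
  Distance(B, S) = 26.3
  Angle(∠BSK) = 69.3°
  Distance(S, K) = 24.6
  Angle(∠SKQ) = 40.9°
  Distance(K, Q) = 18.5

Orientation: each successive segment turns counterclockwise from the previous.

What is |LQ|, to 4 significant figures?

1.768

J is at the origin; JL runs at -102.7° with length 15.3, so L = (-3.364, -14.93). ∠JLN = 124.9° gives LN at -47.60° from the x-axis; with |LN| = 21.4, N = (11.07, -30.73). ∠LNB = 35.7° gives NB at 96.70° from the x-axis; with |NB| = 21.8, B = (8.523, -9.078). The perpendicularity gives BS at right angles to NB, so BS runs at -173.3°; with |BS| = 26.3, S = (-17.60, -12.15). ∠BSK = 69.3° gives SK at -62.60° from the x-axis; with |SK| = 24.6, K = (-6.276, -33.99). ∠SKQ = 40.9° gives KQ at 76.50° from the x-axis; with |KQ| = 18.5, Q = (-1.958, -16.00). Then |LQ| = |Q − L| = 1.768.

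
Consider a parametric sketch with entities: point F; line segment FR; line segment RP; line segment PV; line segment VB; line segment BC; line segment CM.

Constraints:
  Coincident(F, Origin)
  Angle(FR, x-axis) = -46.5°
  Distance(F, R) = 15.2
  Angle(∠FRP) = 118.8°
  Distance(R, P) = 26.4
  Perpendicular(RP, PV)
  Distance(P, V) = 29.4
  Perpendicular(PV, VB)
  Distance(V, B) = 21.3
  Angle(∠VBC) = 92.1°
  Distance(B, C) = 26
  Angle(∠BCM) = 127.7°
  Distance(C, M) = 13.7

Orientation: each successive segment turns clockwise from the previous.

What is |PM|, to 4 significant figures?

12.89

F is at the origin; FR runs at -46.5° with length 15.2, so R = (10.46, -11.03). ∠FRP = 118.8° gives RP at -107.7° from the x-axis; with |RP| = 26.4, P = (2.437, -36.18). The perpendicularity gives PV at right angles to RP, so PV runs at 162.3°; with |PV| = 29.4, V = (-25.57, -27.24). The perpendicularity gives VB at right angles to PV, so VB runs at 72.30°; with |VB| = 21.3, B = (-19.10, -6.946). ∠VBC = 92.1° gives BC at -15.60° from the x-axis; with |BC| = 26.0, C = (5.946, -13.94). ∠BCM = 127.7° gives CM at -67.90° from the x-axis; with |CM| = 13.7, M = (11.10, -26.63). Then |PM| = |M − P| = 12.89.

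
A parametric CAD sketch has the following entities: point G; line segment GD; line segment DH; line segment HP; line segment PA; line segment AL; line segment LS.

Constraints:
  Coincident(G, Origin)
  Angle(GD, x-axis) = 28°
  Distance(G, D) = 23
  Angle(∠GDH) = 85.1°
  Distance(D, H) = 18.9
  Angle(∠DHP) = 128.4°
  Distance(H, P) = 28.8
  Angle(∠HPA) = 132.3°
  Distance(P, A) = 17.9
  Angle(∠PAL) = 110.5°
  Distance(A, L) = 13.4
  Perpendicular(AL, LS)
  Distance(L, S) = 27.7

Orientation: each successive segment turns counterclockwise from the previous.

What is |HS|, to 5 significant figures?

16.058

G is at the origin; GD runs at 28.0° with length 23.0, so D = (20.308, 10.798). ∠GDH = 85.1° gives DH at 122.90° from the x-axis; with |DH| = 18.9, H = (10.042, 26.667). ∠DHP = 128.4° gives HP at 174.50° from the x-axis; with |HP| = 28.8, P = (-18.626, 29.427). ∠HPA = 132.3° gives PA at -137.80° from the x-axis; with |PA| = 17.9, A = (-31.886, 17.403). ∠PAL = 110.5° gives AL at -68.300° from the x-axis; with |AL| = 13.4, L = (-26.931, 4.9528). The perpendicularity gives LS at right angles to AL, so LS runs at 21.700°; with |LS| = 27.7, S = (-1.1944, 15.195). Then |HS| = |S − H| = 16.058.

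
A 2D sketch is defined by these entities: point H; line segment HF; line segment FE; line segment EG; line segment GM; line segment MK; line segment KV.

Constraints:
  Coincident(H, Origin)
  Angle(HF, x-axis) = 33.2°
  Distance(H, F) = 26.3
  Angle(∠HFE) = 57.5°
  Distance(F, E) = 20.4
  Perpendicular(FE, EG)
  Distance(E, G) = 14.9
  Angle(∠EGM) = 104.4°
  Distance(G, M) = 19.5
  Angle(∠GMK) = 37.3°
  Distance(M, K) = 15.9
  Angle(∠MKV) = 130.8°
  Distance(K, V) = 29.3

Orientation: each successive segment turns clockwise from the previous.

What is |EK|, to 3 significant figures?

11.6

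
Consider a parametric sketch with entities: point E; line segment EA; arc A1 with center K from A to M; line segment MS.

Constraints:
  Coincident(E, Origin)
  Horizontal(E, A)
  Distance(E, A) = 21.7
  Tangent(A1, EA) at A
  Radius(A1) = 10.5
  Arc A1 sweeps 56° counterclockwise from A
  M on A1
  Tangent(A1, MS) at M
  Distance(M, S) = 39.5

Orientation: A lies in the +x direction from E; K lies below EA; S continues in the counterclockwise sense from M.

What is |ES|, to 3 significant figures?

38.5

E is at the origin; E and A share the same y with |EA| = 21.7 and A on the +x side, so A = (21.7, 0.00). A1 meets EA tangentially, so KA is at right angles to EA, so K = A + (0, -10.5) = (21.7, -10.5). On A1, A sits at bearing 90° from K; a 56° counterclockwise sweep puts M at bearing 146°, so M = K + 10.5·(cos 146°, sin 146°) = (13.0, -4.63). Since A1 is tangent to MS there, KM ⟂ MS, so MS runs along (−sin 146°, cos 146°); with |MS| = 39.5, S = (-9.09, -37.4). Then |ES| = |S − E| = 38.5.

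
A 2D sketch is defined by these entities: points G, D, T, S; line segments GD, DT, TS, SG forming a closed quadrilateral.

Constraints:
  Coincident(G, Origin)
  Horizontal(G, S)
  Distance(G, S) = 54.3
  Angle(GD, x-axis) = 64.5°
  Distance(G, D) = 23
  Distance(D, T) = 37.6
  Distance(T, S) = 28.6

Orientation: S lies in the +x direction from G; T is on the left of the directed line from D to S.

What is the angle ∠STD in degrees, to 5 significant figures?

94.545°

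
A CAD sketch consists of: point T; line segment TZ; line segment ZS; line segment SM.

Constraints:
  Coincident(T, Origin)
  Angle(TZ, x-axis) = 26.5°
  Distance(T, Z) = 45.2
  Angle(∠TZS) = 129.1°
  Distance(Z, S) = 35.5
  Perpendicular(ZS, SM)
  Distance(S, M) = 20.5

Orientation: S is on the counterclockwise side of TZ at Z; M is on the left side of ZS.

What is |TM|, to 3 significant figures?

65.6

T is at the origin; TZ runs at 26.5° with length 45.2, so Z = 45.2·(cos 26.5°, sin 26.5°) = (40.5, 20.2). ∠TZS = 129.1°, so ZS runs at 26.5° + (180° − 129.1°) = 77.4° from the x-axis; with |ZS| = 35.5, S = Z + 35.5·(cos 77.4°, sin 77.4°) = (48.2, 54.8). ZS ⟂ SM; with |SM| = 20.5 on the left of ZS, M = S + 20.5·(-0.976, 0.218) = (28.2, 59.3). Then |TM| = |M − T| = 65.6.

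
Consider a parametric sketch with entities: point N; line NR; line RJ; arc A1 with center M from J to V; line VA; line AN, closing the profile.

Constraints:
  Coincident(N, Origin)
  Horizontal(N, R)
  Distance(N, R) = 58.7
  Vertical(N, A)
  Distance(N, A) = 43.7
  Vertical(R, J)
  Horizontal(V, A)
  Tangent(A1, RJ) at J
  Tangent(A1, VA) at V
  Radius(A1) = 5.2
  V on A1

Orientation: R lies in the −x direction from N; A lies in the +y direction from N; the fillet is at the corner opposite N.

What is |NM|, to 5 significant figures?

65.913

N is at the origin; NR is horizontal with |NR| = 58.7 and R on the −x side, so R = (-58.700, 0.0000). N and A share the same x with |NA| = 43.7 and A on the +y side, so A = (0.0000, 43.700). The virtual corner opposite N is at (-58.700, 43.700). A1 meets RJ tangentially, so MJ is at right angles to RJ and tangency of A1 to VA means the radius MV is perpendicular to VA, with radius 5.2, so the center M sits 5.2 in from both sides at M = (-53.500, 38.500). Then |NM| = |M − N| = 65.913.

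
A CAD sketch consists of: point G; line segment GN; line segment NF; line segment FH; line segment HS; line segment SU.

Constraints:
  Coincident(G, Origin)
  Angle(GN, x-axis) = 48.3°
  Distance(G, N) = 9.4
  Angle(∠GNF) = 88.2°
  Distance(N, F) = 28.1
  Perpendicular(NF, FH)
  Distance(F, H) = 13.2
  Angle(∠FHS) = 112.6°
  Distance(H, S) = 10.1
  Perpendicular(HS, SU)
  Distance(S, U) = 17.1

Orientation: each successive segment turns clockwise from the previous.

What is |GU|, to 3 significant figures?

14.4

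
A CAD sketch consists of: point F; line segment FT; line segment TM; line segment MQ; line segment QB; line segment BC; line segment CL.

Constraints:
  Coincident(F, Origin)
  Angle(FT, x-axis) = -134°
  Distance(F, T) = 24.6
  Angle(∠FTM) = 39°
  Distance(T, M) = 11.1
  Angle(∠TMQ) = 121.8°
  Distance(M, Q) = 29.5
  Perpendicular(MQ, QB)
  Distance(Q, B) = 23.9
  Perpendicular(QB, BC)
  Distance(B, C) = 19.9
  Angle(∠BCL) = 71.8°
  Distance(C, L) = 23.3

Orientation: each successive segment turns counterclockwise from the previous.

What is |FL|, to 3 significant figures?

0.658

F is at the origin; FT runs at -134.0° with length 24.6, so T = (-17.1, -17.7). ∠FTM = 39.0° gives TM at 7.00° from the x-axis; with |TM| = 11.1, M = (-6.07, -16.3). ∠TMQ = 121.8° gives MQ at 65.2° from the x-axis; with |MQ| = 29.5, Q = (6.30, 10.4). MQ is perpendicular to QB, so QB runs at 155°; with |QB| = 23.9, B = (-15.4, 20.5). QB is perpendicular to BC, so BC runs at -115°; with |BC| = 19.9, C = (-23.7, 2.40). ∠BCL = 71.8° gives CL at -6.60° from the x-axis; with |CL| = 23.3, L = (-0.595, -0.281). Then |FL| = |L − F| = 0.658.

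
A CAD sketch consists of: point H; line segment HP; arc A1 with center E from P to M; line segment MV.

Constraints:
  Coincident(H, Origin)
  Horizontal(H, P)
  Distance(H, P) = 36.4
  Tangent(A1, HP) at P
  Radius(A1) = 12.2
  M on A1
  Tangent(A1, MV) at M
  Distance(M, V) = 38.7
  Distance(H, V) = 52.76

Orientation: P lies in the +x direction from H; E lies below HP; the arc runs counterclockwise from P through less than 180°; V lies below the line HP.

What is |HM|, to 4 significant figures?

26.53

Checks: |EM| = 12.20 ✓; ∠(EM, MV) = 90.00° ✓; |MV| = 38.70 ✓; |HV| = 52.76 ✓.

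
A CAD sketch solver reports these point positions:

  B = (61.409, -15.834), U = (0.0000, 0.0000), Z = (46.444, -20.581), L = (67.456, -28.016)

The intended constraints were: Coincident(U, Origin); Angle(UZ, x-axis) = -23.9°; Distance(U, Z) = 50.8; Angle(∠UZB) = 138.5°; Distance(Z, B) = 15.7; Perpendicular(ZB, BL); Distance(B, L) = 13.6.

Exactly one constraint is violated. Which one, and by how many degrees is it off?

Perpendicular(ZB, BL) — off by 8.80°.

U = (0.00, 0.00) ✓; UZ at -23.90° ✓; |UZ| = 50.80 ✓; ∠UZB = 138.5° ✓; |ZB| = 15.70 ✓; ∠(ZB, BL) = 81.20° ✗; |BL| = 13.60 ✓.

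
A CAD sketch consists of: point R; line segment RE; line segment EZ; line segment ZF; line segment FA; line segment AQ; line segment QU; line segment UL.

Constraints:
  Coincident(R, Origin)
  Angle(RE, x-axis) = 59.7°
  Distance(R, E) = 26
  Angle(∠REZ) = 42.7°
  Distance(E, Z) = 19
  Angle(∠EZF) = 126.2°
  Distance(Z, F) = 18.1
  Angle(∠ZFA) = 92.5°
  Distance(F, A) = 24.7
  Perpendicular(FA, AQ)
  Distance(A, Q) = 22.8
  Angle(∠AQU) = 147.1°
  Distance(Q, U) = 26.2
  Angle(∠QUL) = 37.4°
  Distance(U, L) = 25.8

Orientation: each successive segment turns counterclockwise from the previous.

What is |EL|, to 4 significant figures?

12.24

R is at the origin; RE runs at 59.7° with length 26.0, so E = (13.12, 22.45). ∠REZ = 42.7° gives EZ at -163.0° from the x-axis; with |EZ| = 19.0, Z = (-5.052, 16.89). ∠EZF = 126.2° gives ZF at -109.2° from the x-axis; with |ZF| = 18.1, F = (-11.00, -0.2000). ∠ZFA = 92.5° gives FA at -21.70° from the x-axis; with |FA| = 24.7, A = (11.95, -9.333). FA is perpendicular to AQ, so AQ runs at 68.30°; with |AQ| = 22.8, Q = (20.38, 11.85). ∠AQU = 147.1° gives QU at 101.2° from the x-axis; with |QU| = 26.2, U = (15.29, 37.55). ∠QUL = 37.4° gives UL at -116.2° from the x-axis; with |UL| = 25.8, L = (3.895, 14.40). Then |EL| = |L − E| = 12.24.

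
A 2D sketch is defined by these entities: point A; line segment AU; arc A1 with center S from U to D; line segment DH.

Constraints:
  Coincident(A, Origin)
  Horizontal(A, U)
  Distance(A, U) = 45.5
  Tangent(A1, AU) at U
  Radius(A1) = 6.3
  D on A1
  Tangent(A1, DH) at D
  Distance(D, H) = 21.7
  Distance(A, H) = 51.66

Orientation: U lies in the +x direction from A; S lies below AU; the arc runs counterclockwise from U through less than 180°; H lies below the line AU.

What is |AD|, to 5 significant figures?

39.971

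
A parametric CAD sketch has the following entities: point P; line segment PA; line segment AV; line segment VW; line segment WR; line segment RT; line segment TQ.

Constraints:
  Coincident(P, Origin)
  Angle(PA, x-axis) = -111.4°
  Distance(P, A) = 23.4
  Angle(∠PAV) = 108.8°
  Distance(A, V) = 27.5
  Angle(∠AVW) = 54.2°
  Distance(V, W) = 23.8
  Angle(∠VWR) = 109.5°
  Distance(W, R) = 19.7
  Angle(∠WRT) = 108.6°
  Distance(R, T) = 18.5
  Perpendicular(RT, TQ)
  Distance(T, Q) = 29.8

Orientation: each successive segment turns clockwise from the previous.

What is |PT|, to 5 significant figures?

26.903

P is at the origin; PA runs at -111.4° with length 23.4, so A = (-8.5381, -21.787). ∠PAV = 108.8° gives AV at 177.40° from the x-axis; with |AV| = 27.5, V = (-36.010, -20.539). ∠AVW = 54.2° gives VW at 51.600° from the x-axis; with |VW| = 23.8, W = (-21.226, -1.8873). ∠VWR = 109.5° gives WR at -18.900° from the x-axis; with |WR| = 19.7, R = (-2.5886, -8.2685). ∠WRT = 108.6° gives RT at -90.300° from the x-axis; with |RT| = 18.5, T = (-2.6855, -26.768). Then |PT| = |T − P| = 26.903.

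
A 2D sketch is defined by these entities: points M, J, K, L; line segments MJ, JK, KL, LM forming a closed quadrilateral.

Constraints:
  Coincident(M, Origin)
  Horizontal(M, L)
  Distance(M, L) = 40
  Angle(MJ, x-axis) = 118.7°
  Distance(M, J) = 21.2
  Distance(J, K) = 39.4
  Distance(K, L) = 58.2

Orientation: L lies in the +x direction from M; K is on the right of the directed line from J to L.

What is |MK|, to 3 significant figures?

25.1

Checks: |JK| = 39.40 ✓; |KL| = 58.20 ✓.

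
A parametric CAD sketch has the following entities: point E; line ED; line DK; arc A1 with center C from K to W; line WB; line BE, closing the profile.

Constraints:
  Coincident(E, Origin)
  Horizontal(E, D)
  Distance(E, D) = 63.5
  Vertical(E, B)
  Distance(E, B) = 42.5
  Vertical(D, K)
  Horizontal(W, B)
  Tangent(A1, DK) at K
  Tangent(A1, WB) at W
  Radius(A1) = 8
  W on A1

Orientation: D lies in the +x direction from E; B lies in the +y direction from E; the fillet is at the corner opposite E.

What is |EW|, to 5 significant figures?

69.904

E is at the origin; ED is horizontal with |ED| = 63.5 and D on the +x side, so D = (63.500, 0.0000). E and B share the same x with |EB| = 42.5 and B on the +y side, so B = (0.0000, 42.500). The virtual corner opposite E is at (63.500, 42.500). A1 meets DK tangentially, so CK is at right angles to DK and since A1 is tangent to WB there, CW ⟂ WB, with radius 8.0, so the center C sits 8.0 in from both sides at C = (55.500, 34.500). That places the tangent points at K = (63.500, 34.500) on DK and W = (55.500, 42.500) on WB. Then |EW| = |W − E| = 69.904.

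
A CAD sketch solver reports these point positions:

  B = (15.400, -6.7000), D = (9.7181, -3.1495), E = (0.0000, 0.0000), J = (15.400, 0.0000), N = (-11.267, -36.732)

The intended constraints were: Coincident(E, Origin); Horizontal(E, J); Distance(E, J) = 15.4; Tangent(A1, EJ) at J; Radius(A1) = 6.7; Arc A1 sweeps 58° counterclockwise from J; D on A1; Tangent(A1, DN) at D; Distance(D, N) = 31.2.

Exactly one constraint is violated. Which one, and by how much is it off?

Distance(D, N) = 31.2 — off by 8.40.

E = (0.00, 0.00) ✓; E.y = 0.00, J.y = 0.00 ✓; |EJ| = 15.40 ✓; ∠(BJ, JE) = 90.00° ✓; |BJ| = 6.700 ✓; bearing(B→D) − bearing(B→J) = 58.00° ✓; |BD| = 6.700 ✓; ∠(BD, DN) = 90.00° ✓; |DN| = 39.60 ✗.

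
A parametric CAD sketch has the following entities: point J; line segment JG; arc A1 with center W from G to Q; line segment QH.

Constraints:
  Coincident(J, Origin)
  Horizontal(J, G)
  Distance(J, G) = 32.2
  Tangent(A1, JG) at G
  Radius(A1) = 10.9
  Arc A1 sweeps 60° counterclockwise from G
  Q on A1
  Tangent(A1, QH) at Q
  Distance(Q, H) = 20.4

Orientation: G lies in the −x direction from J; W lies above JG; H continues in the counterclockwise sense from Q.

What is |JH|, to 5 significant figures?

26.309

J is at the origin; J and G share the same y with |JG| = 32.2 and G on the −x side, so G = (-32.200, 0.0000). Since A1 is tangent to JG there, WG ⟂ JG, so W = G + (0, 10.9) = (-32.200, 10.900). On A1, G sits at bearing -90° from W; a 60° counterclockwise sweep puts Q at bearing -30°, so Q = W + 10.9·(cos -30°, sin -30°) = (-22.760, 5.4500). The tangent condition forces WQ to be normal to QH, so QH runs along (−sin -30°, cos -30°); with |QH| = 20.4, H = (-12.560, 23.117). Then |JH| = |H − J| = 26.309.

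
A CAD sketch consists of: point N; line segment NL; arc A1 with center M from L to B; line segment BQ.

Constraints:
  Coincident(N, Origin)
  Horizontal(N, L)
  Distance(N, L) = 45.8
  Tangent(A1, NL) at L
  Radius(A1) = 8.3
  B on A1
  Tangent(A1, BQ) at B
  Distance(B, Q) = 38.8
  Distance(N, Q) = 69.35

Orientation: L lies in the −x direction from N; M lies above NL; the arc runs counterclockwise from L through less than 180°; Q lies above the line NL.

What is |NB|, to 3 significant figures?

39.5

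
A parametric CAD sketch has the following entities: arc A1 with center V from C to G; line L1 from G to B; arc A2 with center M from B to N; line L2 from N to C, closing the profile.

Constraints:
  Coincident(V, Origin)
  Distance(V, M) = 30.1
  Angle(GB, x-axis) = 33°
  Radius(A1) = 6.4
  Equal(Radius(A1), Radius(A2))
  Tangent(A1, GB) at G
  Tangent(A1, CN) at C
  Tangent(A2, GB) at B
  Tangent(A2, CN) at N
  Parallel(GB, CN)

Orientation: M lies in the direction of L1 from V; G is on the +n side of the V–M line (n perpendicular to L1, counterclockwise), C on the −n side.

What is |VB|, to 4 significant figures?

30.77

Tangency of A1 to both parallel lines with radius 6.4 puts G and C at V ± 6.4·n: G = (-3.486, 5.367), C = (3.486, -5.367). Equal radii place B and N the same way about M: B = M + 6.4·n = (21.76, 21.76), N = M − 6.4·n = (28.73, 11.03). Then |VB| = |B − V| = 30.77.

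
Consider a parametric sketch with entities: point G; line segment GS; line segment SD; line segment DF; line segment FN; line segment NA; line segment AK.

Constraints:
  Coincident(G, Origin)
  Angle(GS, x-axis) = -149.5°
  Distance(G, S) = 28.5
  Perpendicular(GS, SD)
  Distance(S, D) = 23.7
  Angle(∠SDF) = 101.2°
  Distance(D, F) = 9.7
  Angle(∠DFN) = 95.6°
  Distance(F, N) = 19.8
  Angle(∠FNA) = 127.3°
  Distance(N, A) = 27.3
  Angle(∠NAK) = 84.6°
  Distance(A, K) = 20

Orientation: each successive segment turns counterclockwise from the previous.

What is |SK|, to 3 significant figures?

16.0

G is at the origin; GS runs at -149.5° with length 28.5, so S = (-24.6, -14.5). GS is perpendicular to SD, so SD runs at -59.5°; with |SD| = 23.7, D = (-12.5, -34.9). ∠SDF = 101.2° gives DF at 19.3° from the x-axis; with |DF| = 9.7, F = (-3.37, -31.7). ∠DFN = 95.6° gives FN at 104° from the x-axis; with |FN| = 19.8, N = (-8.06, -12.4). ∠FNA = 127.3° gives NA at 156° from the x-axis; with |NA| = 27.3, A = (-33.1, -1.51). ∠NAK = 84.6° gives AK at -108° from the x-axis; with |AK| = 20.0, K = (-39.3, -20.5). Then |SK| = |K − S| = 16.0.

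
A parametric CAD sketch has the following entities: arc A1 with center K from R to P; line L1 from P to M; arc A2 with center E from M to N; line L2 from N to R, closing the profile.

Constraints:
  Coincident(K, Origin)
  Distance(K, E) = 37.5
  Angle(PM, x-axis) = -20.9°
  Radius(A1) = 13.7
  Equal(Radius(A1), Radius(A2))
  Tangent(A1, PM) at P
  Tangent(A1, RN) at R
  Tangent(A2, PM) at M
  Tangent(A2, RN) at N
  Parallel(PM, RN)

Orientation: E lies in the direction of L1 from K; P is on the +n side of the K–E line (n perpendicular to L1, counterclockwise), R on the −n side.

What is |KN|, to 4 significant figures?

39.92

The slot axis is L1's direction at -20.9°, so u = (cos -20.9°, sin -20.9°) = (0.9342, -0.3567) and n = (−sin -20.9°, cos -20.9°) = (0.3567, 0.9342). K is at the origin and E lies 37.5 along u from K, so E = 37.5·u = (35.03, -13.38). Tangency of A1 to both parallel lines with radius 13.7 puts P and R at K ± 13.7·n: P = (4.887, 12.80), R = (-4.887, -12.80). Equal radii place M and N the same way about E: M = E + 13.7·n = (39.92, -0.5791), N = E − 13.7·n = (30.15, -26.18). Then |KN| = |N − K| = 39.92.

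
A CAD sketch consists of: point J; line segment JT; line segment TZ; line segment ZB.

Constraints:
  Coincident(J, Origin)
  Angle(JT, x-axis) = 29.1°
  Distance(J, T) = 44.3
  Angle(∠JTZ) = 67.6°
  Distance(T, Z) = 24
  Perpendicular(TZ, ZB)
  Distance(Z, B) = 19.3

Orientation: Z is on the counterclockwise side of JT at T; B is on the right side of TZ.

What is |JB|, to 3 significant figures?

60.7

J is at the origin; JT runs at 29.1° with length 44.3, so T = 44.3·(cos 29.1°, sin 29.1°) = (38.7, 21.5). ∠JTZ = 67.6°, so TZ runs at 29.1° + (180° − 67.6°) = 142° from the x-axis; with |TZ| = 24.0, Z = T + 24.0·(cos 142°, sin 142°) = (19.9, 36.5). The perpendicularity gives ZB at right angles to TZ; with |ZB| = 19.3 on the right of TZ, B = Z + 19.3·(0.623, 0.783) = (31.9, 51.6). Then |JB| = |B − J| = 60.7.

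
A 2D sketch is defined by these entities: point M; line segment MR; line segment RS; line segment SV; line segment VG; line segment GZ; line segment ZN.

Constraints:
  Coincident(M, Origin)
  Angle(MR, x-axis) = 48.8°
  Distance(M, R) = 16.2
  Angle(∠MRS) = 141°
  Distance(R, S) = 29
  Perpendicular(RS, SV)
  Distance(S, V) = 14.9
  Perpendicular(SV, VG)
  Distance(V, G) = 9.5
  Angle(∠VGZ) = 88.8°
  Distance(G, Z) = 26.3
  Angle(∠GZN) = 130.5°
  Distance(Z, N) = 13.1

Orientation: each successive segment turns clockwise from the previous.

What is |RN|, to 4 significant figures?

36.04

M is at the origin; MR runs at 48.8° with length 16.2, so R = (10.67, 12.19). ∠MRS = 141.0° gives RS at 9.800° from the x-axis; with |RS| = 29.0, S = (39.25, 17.13). The perpendicularity gives SV at right angles to RS, so SV runs at -80.20°; with |SV| = 14.9, V = (41.78, 2.443). SV is perpendicular to VG, so VG runs at -170.2°; with |VG| = 9.5, G = (32.42, 0.8256). ∠VGZ = 88.8° gives GZ at 98.60° from the x-axis; with |GZ| = 26.3, Z = (28.49, 26.83). ∠GZN = 130.5° gives ZN at 49.10° from the x-axis; with |ZN| = 13.1, N = (37.07, 36.73). Then |RN| = |N − R| = 36.04.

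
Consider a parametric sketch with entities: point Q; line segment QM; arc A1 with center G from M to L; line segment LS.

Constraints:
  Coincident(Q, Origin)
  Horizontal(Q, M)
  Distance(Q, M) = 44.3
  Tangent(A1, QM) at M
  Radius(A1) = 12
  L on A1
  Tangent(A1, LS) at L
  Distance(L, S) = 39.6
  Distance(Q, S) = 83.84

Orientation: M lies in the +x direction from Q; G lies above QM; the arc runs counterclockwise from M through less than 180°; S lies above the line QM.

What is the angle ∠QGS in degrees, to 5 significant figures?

147.70°

Q is at the origin; Q and M share the same y with |QM| = 44.3 and M on the +x side, so M = (44.300, 0.0000). The tangent condition forces GM to be normal to QM, so G = M + (0, 12) = (44.300, 12.000). Since GL ⟂ LS (tangency), |GS| = √(12.0² + 39.6²) = 41.378 regardless of where L sits on A1. So S lies on both circle(Q, 83.84) and circle(G, 41.378); the above-QM intersection is S = (72.278, 42.486). L is the foot of the tangent from S: L = (55.114, 6.7990).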